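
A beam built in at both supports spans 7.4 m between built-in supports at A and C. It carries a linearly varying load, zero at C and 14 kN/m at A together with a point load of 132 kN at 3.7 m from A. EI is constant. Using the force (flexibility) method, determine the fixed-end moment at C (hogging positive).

M_C = 147.7 kN·m

Take the two fixed-end moments M_A, M_C as redundants; the released structure is the simple span AC.
Simple-span end rotations at A and C under the given loads:
  at A: triangular load, peak 14: w₀L³/(45EI) = 126.1/EI
  at C: triangular load, peak 14: 7w₀L³/(360EI) = 110.3/EI
  at A: point load 132 at a = 3.7: Pab(L + b)/(6LEI) = 451.8/EI
  at C: point load 132 at a = 3.7: Pab(L + a)/(6LEI) = 451.8/EI
  θ_A0 = 577.8/EI,  θ_C0 = 562.1/EI
Flexibility coefficients: a unit moment at one end gives L/(3EI) there and L/(6EI) at the far end, so f₁₁ = f₂₂ = 2.467/EI and f₁₂ = f₂₁ = 1.233/EI.
Compatibility — zero rotation at each built-in end:
  2.467 M_A + 1.233 M_C = 577.8
  1.233 M_A + 2.467 M_C = 562.1
Solving the pair gives M_A = 160.4 kN·m and M_C = 147.7 kN·m (hogging).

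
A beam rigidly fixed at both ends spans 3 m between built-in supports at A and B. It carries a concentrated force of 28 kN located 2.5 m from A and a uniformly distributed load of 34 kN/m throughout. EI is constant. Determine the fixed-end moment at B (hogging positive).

M_B = 35.22 kN·m

Take the two fixed-end moments M_A, M_B as redundants; the released structure is the simple span AB.
On the primary (simply-supported) span, the end slopes from the loading are:
  at A: point load 28 at a = 2.5: Pab(L + b)/(6LEI) = 6.806/EI
  at B: point load 28 at a = 2.5: Pab(L + a)/(6LEI) = 10.69/EI
  at A: UDL 34: wL³/(24EI) = 38.25/EI
  at B: UDL 34: wL³/(24EI) = 38.25/EI
  θ_A0 = 45.06/EI,  θ_B0 = 48.94/EI
Flexibility coefficients: a unit moment at one end gives L/(3EI) there and L/(6EI) at the far end, so f₁₁ = f₂₂ = 1/EI and f₁₂ = f₂₁ = 0.5/EI.
Compatibility — zero rotation at each built-in end:
  1 M_A + 0.5 M_B = 45.06
  0.5 M_A + 1 M_B = 48.94
Solving the pair gives M_A = 27.44 kN·m and M_B = 35.22 kN·m (hogging).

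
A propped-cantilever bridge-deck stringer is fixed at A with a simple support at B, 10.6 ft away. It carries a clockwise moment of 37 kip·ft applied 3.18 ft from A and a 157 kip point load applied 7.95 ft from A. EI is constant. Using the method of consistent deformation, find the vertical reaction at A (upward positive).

R_A = 54.98 kip

Choose R_B as the redundant. The primary structure is the cantilever fixed at A.
Primary-structure tip deflection at B by superposition:
  clockwise couple 37 at a = 3.18: M₀a(2L − a)/(2EI) = 1060/EI
  point load 157 at a = 7.95: Pa²(3L − a)/(6EI) = 39443/EI
  δ_0 = 40503/EI
Flexibility coefficient — unit upward force at B: δ_{BB} = L³/(3EI) = 397/EI.
The prop prevents deflection at B: R_B = δ_0/δ_{BB} = 40503/397 = 102 kip.
Vertical equilibrium: R_A = ΣP − R_B = 157 − 102 = 54.98 kip.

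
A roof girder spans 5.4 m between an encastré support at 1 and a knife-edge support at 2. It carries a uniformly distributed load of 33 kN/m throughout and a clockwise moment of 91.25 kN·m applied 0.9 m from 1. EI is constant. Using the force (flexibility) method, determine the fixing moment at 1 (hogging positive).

M_1 = 169.7 kN·m

Choose R_2 as the redundant. The primary structure is the cantilever fixed at 1.
Primary-structure tip deflection at 2 by superposition:
  UDL 33: wL⁴/(8EI) = 3508/EI
  clockwise couple 91.25 at a = 0.9: M₀a(2L − a)/(2EI) = 406.5/EI
  δ_0 = 3914/EI
Tip deflection under a unit load at 2: L³/(3EI) = 52.49/EI.
The prop prevents deflection at 2: R_2 = δ_0/δ_{22} = 3914/52.49 = 74.57 kN.
Moment equilibrium about 1: M_1 = Σ(load moments about 1) − R_2·L = 572.4 − 74.57×5.4 = 169.7 kN·m.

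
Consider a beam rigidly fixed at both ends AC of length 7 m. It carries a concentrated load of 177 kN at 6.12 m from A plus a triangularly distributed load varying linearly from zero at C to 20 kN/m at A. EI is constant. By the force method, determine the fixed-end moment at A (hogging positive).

Take the two fixed-end moments M_A, M_C as redundants; the released structure is the simple span AC.
End rotations of the released simple span under the applied load (×1/EI):
  at A: point load 177 at a = 6.12: Pab(L + b)/(6LEI) = 178.8/EI
  at C: point load 177 at a = 6.12: Pab(L + a)/(6LEI) = 297.8/EI
  at A: triangular load, peak 20: w₀L³/(45EI) = 152.4/EI
  at C: triangular load, peak 20: 7w₀L³/(360EI) = 133.4/EI
  θ_A0 = 331.3/EI,  θ_C0 = 431.2/EI
Flexibility coefficients: a unit moment at one end gives L/(3EI) there and L/(6EI) at the far end, so f₁₁ = f₂₂ = 2.333/EI and f₁₂ = f₂₁ = 1.167/EI.
Compatibility — zero rotation at each built-in end:
  2.333 M_A + 1.167 M_C = 331.3
  1.167 M_A + 2.333 M_C = 431.2
Solving the pair gives M_A = 66.12 kN·m and M_C = 151.7 kN·m (hogging).

M_A = 66.12 kN·m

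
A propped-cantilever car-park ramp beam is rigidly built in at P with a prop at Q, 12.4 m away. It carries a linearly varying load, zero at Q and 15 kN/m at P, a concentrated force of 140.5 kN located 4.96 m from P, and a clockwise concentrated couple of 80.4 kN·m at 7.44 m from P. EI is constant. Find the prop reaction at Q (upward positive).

Release the roller at Q. Primary structure: cantilever fixed at P.
Primary-structure tip deflection at Q by superposition:
  triangular load, peak 15 at the fixed end: w₀L⁴/(30EI) = 11821/EI
  point load 140.5 at a = 4.96: Pa²(3L − a)/(6EI) = 18573/EI
  clockwise couple 80.4 at a = 7.44: M₀a(2L − a)/(2EI) = 5192/EI
  δ_0 = 35586/EI
Tip deflection under a unit load at Q: L³/(3EI) = 635.5/EI.
Compatibility at Q: δ_0 − R_Q·δ_{QQ} = 0, so R_Q = 35586/635.5 = 55.99 kN.

R_Q = 55.99 kN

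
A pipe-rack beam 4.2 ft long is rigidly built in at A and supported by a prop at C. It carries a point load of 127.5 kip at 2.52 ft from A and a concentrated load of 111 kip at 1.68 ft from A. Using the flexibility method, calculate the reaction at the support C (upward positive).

R_C = 78.17 kip

Choose R_C as the redundant. The primary structure is the cantilever fixed at A.
Downward deflection at the released point C due to the loads:
  point load 127.5 at a = 2.52: Pa²(3L − a)/(6EI) = 1360/EI
  point load 111 at a = 1.68: Pa²(3L − a)/(6EI) = 570.2/EI
  δ_0 = 1930/EI
Tip deflection under a unit load at C: L³/(3EI) = 24.7/EI.
The prop prevents deflection at C: R_C = δ_0/δ_{CC} = 1930/24.7 = 78.17 kip.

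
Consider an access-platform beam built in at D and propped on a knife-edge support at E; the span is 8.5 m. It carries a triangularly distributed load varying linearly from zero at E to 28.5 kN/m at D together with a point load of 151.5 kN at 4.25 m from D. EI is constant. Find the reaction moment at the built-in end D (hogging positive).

Take the reaction at E as the redundant and release it; the primary structure is a cantilever fixed at D.
Free-end deflection of the primary structure under the applied loading (downward +):
  triangular load, peak 28.5 at the fixed end: w₀L⁴/(30EI) = 4959/EI
  point load 151.5 at a = 4.25: Pa²(3L − a)/(6EI) = 9692/EI
  δ_0 = 14651/EI
Tip deflection under a unit load at E: L³/(3EI) = 204.7/EI.
The prop prevents deflection at E: R_E = δ_0/δ_{EE} = 14651/204.7 = 71.57 kN.
Moment equilibrium about D: M_D = Σ(load moments about D) − R_E·L = 987.1 − 71.57×8.5 = 378.7 kN·m.

M_D = 378.7 kN·m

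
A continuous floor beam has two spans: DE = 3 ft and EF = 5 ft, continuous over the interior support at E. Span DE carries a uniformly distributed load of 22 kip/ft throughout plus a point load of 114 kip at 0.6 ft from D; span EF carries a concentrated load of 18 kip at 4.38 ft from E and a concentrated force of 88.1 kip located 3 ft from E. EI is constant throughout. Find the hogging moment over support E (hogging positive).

Insert a hinge at E; M_E is the redundant, and each span becomes simply supported.
Rotations at E on the released spans (each span's end-slope, ×1/EI):
  span DE: UDL 22: wL³/(24EI) = 24.75/EI
  span DE: point load 114 at a = 0.6: Pab(L + a)/(6LEI) = 32.83/EI
  span EF: point load 18 at a = 4.38: Pab(L + b)/(6LEI) = 9.157/EI
  span EF: point load 88.1 at a = 3: Pab(L + b)/(6LEI) = 123.3/EI
  relative rotation θ_0 = (57.58 + 132.5)/EI = 190.1/EI
A unit hogging moment at E produces rotation L₁/(3EI) + L₂/(3EI) = 2.667/EI.
Slope continuity at E: θ_0 = M_E·2.667/EI, so M_E = 190.1/2.667 = 71.28 kip·ft (hogging).

M_E = 71.28 kip·ft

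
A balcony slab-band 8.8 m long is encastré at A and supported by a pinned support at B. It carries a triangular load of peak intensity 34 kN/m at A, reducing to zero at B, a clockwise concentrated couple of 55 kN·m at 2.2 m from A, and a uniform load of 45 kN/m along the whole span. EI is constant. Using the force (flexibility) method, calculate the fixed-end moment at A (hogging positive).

Take the reaction at B as the redundant and release it; the primary structure is a cantilever fixed at A.
Deflection at B on the released cantilever, summing each load's contribution:
  triangular load, peak 34 at the fixed end: w₀L⁴/(30EI) = 6797/EI
  clockwise couple 55 at a = 2.2: M₀a(2L − a)/(2EI) = 931.7/EI
  UDL 45: wL⁴/(8EI) = 33733/EI
  δ_0 = 41461/EI
Tip deflection under a unit load at B: L³/(3EI) = 227.2/EI.
Compatibility at B: δ_0 − R_B·δ_{BB} = 0, so R_B = 41461/227.2 = 182.5 kN.
Moment equilibrium about A: M_A = Σ(load moments about A) − R_B·L = 2236 − 182.5×8.8 = 630 kN·m.

M_A = 630 kN·m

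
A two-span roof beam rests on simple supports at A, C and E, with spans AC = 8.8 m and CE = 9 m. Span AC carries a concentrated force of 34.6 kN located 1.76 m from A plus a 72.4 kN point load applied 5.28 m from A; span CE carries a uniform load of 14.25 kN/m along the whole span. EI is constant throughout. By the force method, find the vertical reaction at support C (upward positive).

Take M_C as the redundant. Released structure: two simple spans AC and CE with a hinge at C.
Rotations at C on the released spans (each span's end-slope, ×1/EI):
  span AC: point load 34.6 at a = 1.76: Pab(L + a)/(6LEI) = 85.74/EI
  span AC: point load 72.4 at a = 5.28: Pab(L + a)/(6LEI) = 358.8/EI
  span CE: UDL 14.25: wL³/(24EI) = 432.8/EI
  relative rotation θ_0 = (444.6 + 432.8)/EI = 877.4/EI
A unit hogging moment at C produces rotation L₁/(3EI) + L₂/(3EI) = 5.933/EI.
Slope continuity at C: θ_0 = M_C·5.933/EI, so M_C = 877.4/5.933 = 147.9 kN·m (hogging).
Span AC, ΣM about A with M_C applied at C: R_C^{AC}·8.8 = 443.2 + 147.9, so R_C^{AC} = 67.16 kN and R_A = 107 − 67.16 = 39.84 kN.
Span CE, ΣM about E: R_C^{CE}·9 = 577.1 + 147.9, so R_C^{CE} = 80.56 kN and R_E = 128.2 − 80.56 = 47.69 kN.
R_C = 67.16 + 80.56 = 147.7 kN.

R_C = 147.7 kN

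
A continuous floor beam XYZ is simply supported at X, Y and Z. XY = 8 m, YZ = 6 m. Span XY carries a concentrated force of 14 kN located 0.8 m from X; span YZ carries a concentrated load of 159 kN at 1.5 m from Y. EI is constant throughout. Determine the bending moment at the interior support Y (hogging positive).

M_Y = 70.25 kN·m

Insert a hinge at Y; M_Y is the redundant, and each span becomes simply supported.
Rotations at Y on the released spans (each span's end-slope, ×1/EI):
  span XY: point load 14 at a = 0.8: Pab(L + a)/(6LEI) = 14.78/EI
  span YZ: point load 159 at a = 1.5: Pab(L + b)/(6LEI) = 313/EI
  relative rotation θ_0 = (14.78 + 313)/EI = 327.8/EI
A unit hogging moment at Y produces rotation L₁/(3EI) + L₂/(3EI) = 4.667/EI.
Compatibility: M_Y·(L₁+L₂)/(3EI) = θ_0, giving M_Y = 70.25 kN·m (hogging).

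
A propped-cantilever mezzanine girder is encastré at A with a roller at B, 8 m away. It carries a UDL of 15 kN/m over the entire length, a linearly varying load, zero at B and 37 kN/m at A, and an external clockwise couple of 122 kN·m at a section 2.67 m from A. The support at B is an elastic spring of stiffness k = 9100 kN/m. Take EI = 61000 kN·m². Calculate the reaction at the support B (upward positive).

Release the roller at B. Primary structure: cantilever fixed at A.
Primary-structure tip deflection at B by superposition:
  UDL 15: wL⁴/(8EI) = 7680/EI
  triangular load, peak 37 at the fixed end: w₀L⁴/(30EI) = 5052/EI
  clockwise couple 122 at a = 2.67: M₀a(2L − a)/(2EI) = 2171/EI
  δ_0 = 14903/EI
Flexibility coefficient — unit upward force at B: δ_{BB} = L³/(3EI) = 170.7/EI.
With EI = 61000 kN·m²: δ_0 = 0.24431 m and δ_{BB} = 0.002798 m/kN.
Compatibility — the spring shortens by R_B/k under the reaction it provides: δ_0 − R_B·δ_{BB} = R_B/k. With 1/k = 0.00011 m/kN, R_B = δ_0 / (δ_{BB} + 1/k) = 0.24431 / (0.002798 + 0.00011) = 84.02 kN.

R_B = 84.02 kN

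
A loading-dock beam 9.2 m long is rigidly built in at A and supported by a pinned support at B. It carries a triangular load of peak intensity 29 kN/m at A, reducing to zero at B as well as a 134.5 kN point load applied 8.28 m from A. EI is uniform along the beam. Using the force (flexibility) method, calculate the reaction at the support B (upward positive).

Release the roller at B. Primary structure: cantilever fixed at A.
Deflection at B on the released cantilever, summing each load's contribution:
  triangular load, peak 29 at the fixed end: w₀L⁴/(30EI) = 6925/EI
  point load 134.5 at a = 8.28: Pa²(3L − a)/(6EI) = 29692/EI
  δ_0 = 36617/EI
Flexibility coefficient — unit upward force at B: δ_{BB} = L³/(3EI) = 259.6/EI.
Compatibility at B: δ_0 − R_B·δ_{BB} = 0, so R_B = 36617/259.6 = 141.1 kN.

R_B = 141.1 kN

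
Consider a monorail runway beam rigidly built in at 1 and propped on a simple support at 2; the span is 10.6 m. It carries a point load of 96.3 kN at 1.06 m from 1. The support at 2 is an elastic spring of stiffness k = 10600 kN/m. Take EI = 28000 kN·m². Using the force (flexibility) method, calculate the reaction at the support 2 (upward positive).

R_2 = 1.387 kN

Choose R_2 as the redundant. The primary structure is the cantilever fixed at 1.
Deflection at 2 on the released cantilever, summing each load's contribution:
  point load 96.3 at a = 1.06: Pa²(3L − a)/(6EI) = 554.4/EI
Tip deflection under a unit load at 2: L³/(3EI) = 397/EI.
With EI = 28000 kN·m²: δ_0 = 0.019799 m and δ_{22} = 0.014179 m/kN.
Compatibility — the spring shortens by R_2/k under the reaction it provides: δ_0 − R_2·δ_{22} = R_2/k. With 1/k = 0.000094 m/kN, R_2 = δ_0 / (δ_{22} + 1/k) = 0.019799 / (0.014179 + 0.000094) = 1.387 kN.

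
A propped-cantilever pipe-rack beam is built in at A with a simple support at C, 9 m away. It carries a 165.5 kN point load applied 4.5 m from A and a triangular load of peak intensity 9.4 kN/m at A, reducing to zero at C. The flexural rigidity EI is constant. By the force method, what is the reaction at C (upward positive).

R_C = 60.18 kN

Take the reaction at C as the redundant and release it; the primary structure is a cantilever fixed at A.
Primary-structure tip deflection at C by superposition:
  point load 165.5 at a = 4.5: Pa²(3L − a)/(6EI) = 12568/EI
  triangular load, peak 9.4 at the fixed end: w₀L⁴/(30EI) = 2056/EI
  δ_0 = 14623/EI
Tip deflection under a unit load at C: L³/(3EI) = 243/EI.
Compatibility at C: δ_0 − R_C·δ_{CC} = 0, so R_C = 14623/243 = 60.18 kN.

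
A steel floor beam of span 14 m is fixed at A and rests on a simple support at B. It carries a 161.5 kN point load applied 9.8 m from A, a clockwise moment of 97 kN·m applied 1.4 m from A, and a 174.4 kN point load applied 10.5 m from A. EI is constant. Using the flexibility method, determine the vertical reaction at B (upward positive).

R_B = 203.3 kN

Choose R_B as the redundant. The primary structure is the cantilever fixed at A.
Free-end deflection of the primary structure under the applied loading (downward +):
  point load 161.5 at a = 9.8: Pa²(3L − a)/(6EI) = 83239/EI
  clockwise couple 97 at a = 1.4: M₀a(2L − a)/(2EI) = 1806/EI
  point load 174.4 at a = 10.5: Pa²(3L − a)/(6EI) = 100945/EI
  δ_0 = 185991/EI
Flexibility coefficient — unit upward force at B: δ_{BB} = L³/(3EI) = 914.7/EI.
Compatibility at B: δ_0 − R_B·δ_{BB} = 0, so R_B = 185991/914.7 = 203.3 kN.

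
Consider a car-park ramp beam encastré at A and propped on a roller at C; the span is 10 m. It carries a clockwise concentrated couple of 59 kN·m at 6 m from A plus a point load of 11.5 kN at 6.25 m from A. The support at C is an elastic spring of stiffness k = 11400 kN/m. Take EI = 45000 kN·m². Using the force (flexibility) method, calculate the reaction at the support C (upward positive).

Release the roller at C. Primary structure: cantilever fixed at A.
Free-end deflection of the primary structure under the applied loading (downward +):
  clockwise couple 59 at a = 6: M₀a(2L − a)/(2EI) = 2478/EI
  point load 11.5 at a = 6.25: Pa²(3L − a)/(6EI) = 1778/EI
  δ_0 = 4256/EI
Flexibility coefficient — unit upward force at C: δ_{CC} = L³/(3EI) = 333.3/EI.
With EI = 45000 kN·m²: δ_0 = 0.094581 m and δ_{CC} = 0.007407 m/kN.
Compatibility — the spring shortens by R_C/k under the reaction it provides: δ_0 − R_C·δ_{CC} = R_C/k. With 1/k = 0.000088 m/kN, R_C = δ_0 / (δ_{CC} + 1/k) = 0.094581 / (0.007407 + 0.000088) = 12.62 kN.

R_C = 12.62 kN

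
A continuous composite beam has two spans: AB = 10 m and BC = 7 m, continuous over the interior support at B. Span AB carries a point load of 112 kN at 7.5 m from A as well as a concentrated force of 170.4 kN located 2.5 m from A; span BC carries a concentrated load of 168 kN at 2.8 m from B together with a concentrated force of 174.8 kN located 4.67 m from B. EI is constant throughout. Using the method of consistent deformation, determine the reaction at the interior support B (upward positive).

R_B = 381 kN

Insert a hinge at B; M_B is the redundant, and each span becomes simply supported.
Rotations at B on the released spans (each span's end-slope, ×1/EI):
  span AB: point load 112 at a = 7.5: Pab(L + a)/(6LEI) = 612.5/EI
  span AB: point load 170.4 at a = 2.5: Pab(L + a)/(6LEI) = 665.6/EI
  span BC: point load 168 at a = 2.8: Pab(L + b)/(6LEI) = 526.8/EI
  span BC: point load 174.8 at a = 4.67: Pab(L + b)/(6LEI) = 422.5/EI
  relative rotation θ_0 = (1278 + 949.4)/EI = 2227/EI
A unit hogging moment at B produces rotation L₁/(3EI) + L₂/(3EI) = 5.667/EI.
Slope continuity at B: θ_0 = M_B·5.667/EI, so M_B = 2227/5.667 = 393.1 kN·m (hogging).
Span AB, ΣM about A with M_B applied at B: R_B^{AB}·10 = 1266 + 393.1, so R_B^{AB} = 165.9 kN and R_A = 282.4 − 165.9 = 116.5 kN.
Span BC, ΣM about C: R_B^{BC}·7 = 1113 + 393.1, so R_B^{BC} = 215.1 kN and R_C = 342.8 − 215.1 = 127.7 kN.
R_B = 165.9 + 215.1 = 381 kN.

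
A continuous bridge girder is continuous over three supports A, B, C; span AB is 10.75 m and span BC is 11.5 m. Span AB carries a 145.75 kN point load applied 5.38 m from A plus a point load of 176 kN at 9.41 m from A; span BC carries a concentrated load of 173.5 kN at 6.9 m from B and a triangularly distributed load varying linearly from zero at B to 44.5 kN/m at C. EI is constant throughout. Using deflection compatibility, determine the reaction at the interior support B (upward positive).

R_B = 487.2 kN

Take M_B as the redundant. Released structure: two simple spans AB and BC with a hinge at B.
Discontinuity in slope at B on the released structure — sum the simple-span end rotations:
  span AB: point load 145.75 at a = 5.38: Pab(L + a)/(6LEI) = 1053/EI
  span AB: point load 176 at a = 9.41: Pab(L + a)/(6LEI) = 693.6/EI
  span BC: point load 173.5 at a = 6.9: Pab(L + b)/(6LEI) = 1285/EI
  span BC: triangular load, peak 44.5: 7w₀L³/(360EI) = 1316/EI
  relative rotation θ_0 = (1747 + 2601)/EI = 4348/EI
A unit hogging moment at B produces rotation L₁/(3EI) + L₂/(3EI) = 7.417/EI.
Compatibility: M_B·(L₁+L₂)/(3EI) = θ_0, giving M_B = 586.2 kN·m (hogging).
Span AB, ΣM about A with M_B applied at B: R_B^{AB}·10.75 = 2440 + 586.2, so R_B^{AB} = 281.5 kN and R_A = 321.8 − 281.5 = 40.22 kN.
Span BC, ΣM about C: R_B^{BC}·11.5 = 1779 + 586.2, so R_B^{BC} = 205.7 kN and R_C = 429.4 − 205.7 = 223.7 kN.
R_B = 281.5 + 205.7 = 487.2 kN.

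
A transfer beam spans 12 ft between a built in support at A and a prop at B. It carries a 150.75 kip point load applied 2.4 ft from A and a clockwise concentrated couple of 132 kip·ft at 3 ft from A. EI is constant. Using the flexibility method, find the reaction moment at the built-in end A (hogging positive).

M_A = 305.9 kip·ft

Release the roller at B. Primary structure: cantilever fixed at A.
Primary-structure tip deflection at B by superposition:
  point load 150.75 at a = 2.4: Pa²(3L − a)/(6EI) = 4863/EI
  clockwise couple 132 at a = 3: M₀a(2L − a)/(2EI) = 4158/EI
  δ_0 = 9021/EI
Flexibility coefficient — unit upward force at B: δ_{BB} = L³/(3EI) = 576/EI.
Compatibility at B: δ_0 − R_B·δ_{BB} = 0, so R_B = 9021/576 = 15.66 kip.
Moment equilibrium about A: M_A = Σ(load moments about A) − R_B·L = 493.8 − 15.66×12 = 305.9 kip·ft.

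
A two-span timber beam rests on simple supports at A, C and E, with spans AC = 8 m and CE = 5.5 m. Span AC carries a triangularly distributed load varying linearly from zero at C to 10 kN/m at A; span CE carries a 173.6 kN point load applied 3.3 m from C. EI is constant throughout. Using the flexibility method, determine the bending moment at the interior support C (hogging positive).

Release continuity at C by inserting a hinge; the redundant is the internal moment M_C. The primary structure is two simply-supported spans AC and CE.
Rotations at C on the released spans (each span's end-slope, ×1/EI):
  span AC: triangular load, peak 10: 7w₀L³/(360EI) = 99.56/EI
  span CE: point load 173.6 at a = 3.3: Pab(L + b)/(6LEI) = 294.1/EI
  relative rotation θ_0 = (99.56 + 294.1)/EI = 393.6/EI
A unit hogging moment at C produces rotation L₁/(3EI) + L₂/(3EI) = 4.5/EI.
Slope continuity at C: θ_0 = M_C·4.5/EI, so M_C = 393.6/4.5 = 87.47 kN·m (hogging).

M_C = 87.47 kN·m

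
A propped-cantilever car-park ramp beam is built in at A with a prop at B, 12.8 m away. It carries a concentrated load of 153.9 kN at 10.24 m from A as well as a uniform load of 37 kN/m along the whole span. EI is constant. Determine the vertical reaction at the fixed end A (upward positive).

Release the roller at B. Primary structure: cantilever fixed at A.
Free-end deflection of the primary structure under the applied loading (downward +):
  point load 153.9 at a = 10.24: Pa²(3L − a)/(6EI) = 75739/EI
  UDL 37: wL⁴/(8EI) = 124151/EI
  δ_0 = 199890/EI
Flexibility coefficient — unit upward force at B: δ_{BB} = L³/(3EI) = 699.1/EI.
Compatibility at B: δ_0 − R_B·δ_{BB} = 0, so R_B = 199890/699.1 = 285.9 kN.
Vertical equilibrium: R_A = ΣP − R_B = 627.5 − 285.9 = 341.6 kN.

R_A = 341.6 kN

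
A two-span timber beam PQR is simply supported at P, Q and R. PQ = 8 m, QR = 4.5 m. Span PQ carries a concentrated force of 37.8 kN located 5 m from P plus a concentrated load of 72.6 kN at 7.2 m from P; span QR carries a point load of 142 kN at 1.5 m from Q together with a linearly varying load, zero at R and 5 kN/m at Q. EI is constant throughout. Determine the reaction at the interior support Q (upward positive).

R_Q = 230.6 kN

Insert a hinge at Q; M_Q is the redundant, and each span becomes simply supported.
End slopes at the hinge Q, treating each span as simply supported:
  span PQ: point load 37.8 at a = 5: Pab(L + a)/(6LEI) = 153.6/EI
  span PQ: point load 72.6 at a = 7.2: Pab(L + a)/(6LEI) = 132.4/EI
  span QR: point load 142 at a = 1.5: Pab(L + b)/(6LEI) = 177.5/EI
  span QR: triangular load, peak 5: w₀L³/(45EI) = 10.12/EI
  relative rotation θ_0 = (286 + 187.6)/EI = 473.6/EI
A unit hogging moment at Q produces rotation L₁/(3EI) + L₂/(3EI) = 4.167/EI.
Slope continuity at Q: θ_0 = M_Q·4.167/EI, so M_Q = 473.6/4.167 = 113.7 kN·m (hogging).
Span PQ, ΣM about P with M_Q applied at Q: R_Q^{PQ}·8 = 711.7 + 113.7, so R_Q^{PQ} = 103.2 kN and R_P = 110.4 − 103.2 = 7.227 kN.
Span QR, ΣM about R: R_Q^{QR}·4.5 = 459.8 + 113.7, so R_Q^{QR} = 127.4 kN and R_R = 153.2 − 127.4 = 25.82 kN.
R_Q = 103.2 + 127.4 = 230.6 kN.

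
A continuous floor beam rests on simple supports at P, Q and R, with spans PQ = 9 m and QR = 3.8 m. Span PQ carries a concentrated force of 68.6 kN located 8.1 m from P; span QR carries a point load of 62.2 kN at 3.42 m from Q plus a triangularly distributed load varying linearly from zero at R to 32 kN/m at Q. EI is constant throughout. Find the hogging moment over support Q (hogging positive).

Release continuity at Q by inserting a hinge; the redundant is the internal moment M_Q. The primary structure is two simply-supported spans PQ and QR.
End slopes at the hinge Q, treating each span as simply supported:
  span PQ: point load 68.6 at a = 8.1: Pab(L + a)/(6LEI) = 158.4/EI
  span QR: point load 62.2 at a = 3.42: Pab(L + b)/(6LEI) = 14.82/EI
  span QR: triangular load, peak 32: w₀L³/(45EI) = 39.02/EI
  relative rotation θ_0 = (158.4 + 53.84)/EI = 212.2/EI
A unit hogging moment at Q produces rotation L₁/(3EI) + L₂/(3EI) = 4.267/EI.
Slope continuity at Q: θ_0 = M_Q·4.267/EI, so M_Q = 212.2/4.267 = 49.74 kN·m (hogging).

M_Q = 49.74 kN·m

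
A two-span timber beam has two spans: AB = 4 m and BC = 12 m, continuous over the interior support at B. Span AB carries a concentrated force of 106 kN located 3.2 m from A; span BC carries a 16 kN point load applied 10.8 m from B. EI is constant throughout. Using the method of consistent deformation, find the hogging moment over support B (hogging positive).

M_B = 22.39 kN·m

Take M_B as the redundant. Released structure: two simple spans AB and BC with a hinge at B.
Discontinuity in slope at B on the released structure — sum the simple-span end rotations:
  span AB: point load 106 at a = 3.2: Pab(L + a)/(6LEI) = 81.41/EI
  span BC: point load 16 at a = 10.8: Pab(L + b)/(6LEI) = 38.02/EI
  relative rotation θ_0 = (81.41 + 38.02)/EI = 119.4/EI
A unit hogging moment at B produces rotation L₁/(3EI) + L₂/(3EI) = 5.333/EI.
Slope continuity at B: θ_0 = M_B·5.333/EI, so M_B = 119.4/5.333 = 22.39 kN·m (hogging).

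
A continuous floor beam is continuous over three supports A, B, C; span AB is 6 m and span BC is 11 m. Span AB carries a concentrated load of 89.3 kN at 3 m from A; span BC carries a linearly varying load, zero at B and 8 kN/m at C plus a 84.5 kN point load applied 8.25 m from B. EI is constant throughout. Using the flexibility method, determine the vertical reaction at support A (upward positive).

R_A = 20.9 kN

Insert a hinge at B; M_B is the redundant, and each span becomes simply supported.
End slopes at the hinge B, treating each span as simply supported:
  span AB: point load 89.3 at a = 3: Pab(L + a)/(6LEI) = 200.9/EI
  span BC: triangular load, peak 8: 7w₀L³/(360EI) = 207/EI
  span BC: point load 84.5 at a = 8.25: Pab(L + b)/(6LEI) = 399.4/EI
  relative rotation θ_0 = (200.9 + 606.4)/EI = 807.4/EI
A unit hogging moment at B produces rotation L₁/(3EI) + L₂/(3EI) = 5.667/EI.
Slope continuity at B: θ_0 = M_B·5.667/EI, so M_B = 807.4/5.667 = 142.5 kN·m (hogging).
Span AB, ΣM about A with M_B applied at B: R_B^{AB}·6 = 267.9 + 142.5, so R_B^{AB} = 68.4 kN and R_A = 89.3 − 68.4 = 20.9 kN.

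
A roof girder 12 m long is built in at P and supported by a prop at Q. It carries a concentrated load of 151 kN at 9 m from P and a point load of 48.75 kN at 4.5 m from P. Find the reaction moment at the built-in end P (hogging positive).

M_P = 323.7 kN·m

Take the reaction at Q as the redundant and release it; the primary structure is a cantilever fixed at P.
Deflection at Q on the released cantilever, summing each load's contribution:
  point load 151 at a = 9: Pa²(3L − a)/(6EI) = 55040/EI
  point load 48.75 at a = 4.5: Pa²(3L − a)/(6EI) = 5183/EI
  δ_0 = 60222/EI
Flexibility coefficient — unit upward force at Q: δ_{QQ} = L³/(3EI) = 576/EI.
The prop prevents deflection at Q: R_Q = δ_0/δ_{QQ} = 60222/576 = 104.6 kN.
Moment equilibrium about P: M_P = Σ(load moments about P) − R_Q·L = 1578 − 104.6×12 = 323.7 kN·m.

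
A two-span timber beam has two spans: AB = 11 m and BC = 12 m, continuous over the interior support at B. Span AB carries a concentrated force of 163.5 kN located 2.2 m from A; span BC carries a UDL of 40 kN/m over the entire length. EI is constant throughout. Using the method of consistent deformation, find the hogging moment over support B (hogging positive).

M_B = 458.2 kN·m

Release continuity at B by inserting a hinge; the redundant is the internal moment M_B. The primary structure is two simply-supported spans AB and BC.
End slopes at the hinge B, treating each span as simply supported:
  span AB: point load 163.5 at a = 2.2: Pab(L + a)/(6LEI) = 633.1/EI
  span BC: UDL 40: wL³/(24EI) = 2880/EI
  relative rotation θ_0 = (633.1 + 2880)/EI = 3513/EI
A unit hogging moment at B produces rotation L₁/(3EI) + L₂/(3EI) = 7.667/EI.
Slope continuity at B: θ_0 = M_B·7.667/EI, so M_B = 3513/7.667 = 458.2 kN·m (hogging).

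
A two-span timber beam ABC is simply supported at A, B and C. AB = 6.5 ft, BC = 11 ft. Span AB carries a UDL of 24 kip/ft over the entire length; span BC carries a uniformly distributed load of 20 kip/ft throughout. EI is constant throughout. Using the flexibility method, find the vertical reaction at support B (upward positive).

R_B = 246.1 kip

Insert a hinge at B; M_B is the redundant, and each span becomes simply supported.
Rotations at B on the released spans (each span's end-slope, ×1/EI):
  span AB: UDL 24: wL³/(24EI) = 274.6/EI
  span BC: UDL 20: wL³/(24EI) = 1109/EI
  relative rotation θ_0 = (274.6 + 1109)/EI = 1384/EI
A unit hogging moment at B produces rotation L₁/(3EI) + L₂/(3EI) = 5.833/EI.
Compatibility: M_B·(L₁+L₂)/(3EI) = θ_0, giving M_B = 237.2 kip·ft (hogging).
Span AB, ΣM about A with M_B applied at B: R_B^{AB}·6.5 = 507 + 237.2, so R_B^{AB} = 114.5 kip and R_A = 156 − 114.5 = 41.5 kip.
Span BC, ΣM about C: R_B^{BC}·11 = 1210 + 237.2, so R_B^{BC} = 131.6 kip and R_C = 220 − 131.6 = 88.43 kip.
R_B = 114.5 + 131.6 = 246.1 kip.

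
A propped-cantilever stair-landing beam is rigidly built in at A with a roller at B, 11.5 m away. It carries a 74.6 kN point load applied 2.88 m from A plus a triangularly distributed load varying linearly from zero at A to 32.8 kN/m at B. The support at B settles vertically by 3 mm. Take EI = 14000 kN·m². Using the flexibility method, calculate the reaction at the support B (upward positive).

Remove the prop at B; the released (primary) structure is a cantilever built in at A.
Primary-structure tip deflection at B by superposition:
  point load 74.6 at a = 2.88: Pa²(3L − a)/(6EI) = 3261/EI
  triangular load, peak 32.8 at the free end: 11w₀L⁴/(120EI) = 52587/EI
  δ_0 = 55848/EI
Tip deflection under a unit load at B: L³/(3EI) = 507/EI.
With EI = 14000 kN·m²: δ_0 = 3.9891 m and δ_{BB} = 0.036211 m/kN.
Compatibility — the beam at B must follow the support down by 0.003 m: δ_0 − R_B·δ_{BB} = 0.003, so R_B = (3.9891 − 0.003)/0.036211 = 110.1 kN.

R_B = 110.1 kN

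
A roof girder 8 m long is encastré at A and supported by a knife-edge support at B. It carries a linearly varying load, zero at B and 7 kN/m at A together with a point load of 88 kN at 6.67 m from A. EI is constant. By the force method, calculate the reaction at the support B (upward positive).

R_B = 71.86 kN

Take the reaction at B as the redundant and release it; the primary structure is a cantilever fixed at A.
Deflection at B on the released cantilever, summing each load's contribution:
  triangular load, peak 7 at the fixed end: w₀L⁴/(30EI) = 955.7/EI
  point load 88 at a = 6.67: Pa²(3L − a)/(6EI) = 11308/EI
  δ_0 = 12264/EI
Flexibility coefficient — unit upward force at B: δ_{BB} = L³/(3EI) = 170.7/EI.
The prop prevents deflection at B: R_B = δ_0/δ_{BB} = 12264/170.7 = 71.86 kN.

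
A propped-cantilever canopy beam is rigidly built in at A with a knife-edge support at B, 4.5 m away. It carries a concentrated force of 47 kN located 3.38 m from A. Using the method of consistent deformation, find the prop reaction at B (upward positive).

Take the reaction at B as the redundant and release it; the primary structure is a cantilever fixed at A.
Primary-structure tip deflection at B by superposition:
  point load 47 at a = 3.38: Pa²(3L − a)/(6EI) = 905.7/EI
Tip deflection under a unit load at B: L³/(3EI) = 30.38/EI.
The prop prevents deflection at B: R_B = δ_0/δ_{BB} = 905.7/30.38 = 29.82 kN.

R_B = 29.82 kN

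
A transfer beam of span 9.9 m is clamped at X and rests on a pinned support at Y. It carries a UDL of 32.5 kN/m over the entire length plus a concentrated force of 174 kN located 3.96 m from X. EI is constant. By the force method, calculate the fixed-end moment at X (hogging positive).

Remove the prop at Y; the released (primary) structure is a cantilever built in at X.
Free-end deflection of the primary structure under the applied loading (downward +):
  UDL 32.5: wL⁴/(8EI) = 39024/EI
  point load 174 at a = 3.96: Pa²(3L − a)/(6EI) = 11706/EI
  δ_0 = 50730/EI
Tip deflection under a unit load at Y: L³/(3EI) = 323.4/EI.
Compatibility at Y: δ_0 − R_Y·δ_{YY} = 0, so R_Y = 50730/323.4 = 156.8 kN.
Moment equilibrium about X: M_X = Σ(load moments about X) − R_Y·L = 2282 − 156.8×9.9 = 728.9 kN·m.

M_X = 728.9 kN·m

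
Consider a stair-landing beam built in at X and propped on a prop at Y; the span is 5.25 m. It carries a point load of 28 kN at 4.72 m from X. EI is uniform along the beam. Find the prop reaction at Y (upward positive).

Remove the prop at Y; the released (primary) structure is a cantilever built in at X.
Deflection at Y on the released cantilever, summing each load's contribution:
  point load 28 at a = 4.72: Pa²(3L − a)/(6EI) = 1147/EI
Flexibility coefficient — unit upward force at Y: δ_{YY} = L³/(3EI) = 48.23/EI.
Compatibility at Y: δ_0 − R_Y·δ_{YY} = 0, so R_Y = 1147/48.23 = 23.77 kN.

R_Y = 23.77 kN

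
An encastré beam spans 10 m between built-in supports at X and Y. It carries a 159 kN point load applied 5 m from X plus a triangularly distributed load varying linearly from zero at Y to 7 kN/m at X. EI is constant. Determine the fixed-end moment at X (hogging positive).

M_X = 233.8 kN·m

Take the two fixed-end moments M_X, M_Y as redundants; the released structure is the simple span XY.
Simple-span end rotations at X and Y under the given loads:
  at X: point load 159 at a = 5: Pab(L + b)/(6LEI) = 993.8/EI
  at Y: point load 159 at a = 5: Pab(L + a)/(6LEI) = 993.8/EI
  at X: triangular load, peak 7: w₀L³/(45EI) = 155.6/EI
  at Y: triangular load, peak 7: 7w₀L³/(360EI) = 136.1/EI
  θ_X0 = 1149/EI,  θ_Y0 = 1130/EI
Flexibility coefficients: a unit moment at one end gives L/(3EI) there and L/(6EI) at the far end, so f₁₁ = f₂₂ = 3.333/EI and f₁₂ = f₂₁ = 1.667/EI.
Compatibility — zero rotation at each built-in end:
  3.333 M_X + 1.667 M_Y = 1149
  1.667 M_X + 3.333 M_Y = 1130
Solving the pair gives M_X = 233.8 kN·m and M_Y = 222.1 kN·m (hogging).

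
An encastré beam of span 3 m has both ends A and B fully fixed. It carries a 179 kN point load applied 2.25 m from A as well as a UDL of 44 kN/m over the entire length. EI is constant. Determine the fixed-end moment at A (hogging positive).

Take the two fixed-end moments M_A, M_B as redundants; the released structure is the simple span AB.
Simple-span end rotations at A and B under the given loads:
  at A: point load 179 at a = 2.25: Pab(L + b)/(6LEI) = 62.93/EI
  at B: point load 179 at a = 2.25: Pab(L + a)/(6LEI) = 88.1/EI
  at A: UDL 44: wL³/(24EI) = 49.5/EI
  at B: UDL 44: wL³/(24EI) = 49.5/EI
  θ_A0 = 112.4/EI,  θ_B0 = 137.6/EI
Flexibility coefficients: a unit moment at one end gives L/(3EI) there and L/(6EI) at the far end, so f₁₁ = f₂₂ = 1/EI and f₁₂ = f₂₁ = 0.5/EI.
Compatibility — zero rotation at each built-in end:
  1 M_A + 0.5 M_B = 112.4
  0.5 M_A + 1 M_B = 137.6
Solving the pair gives M_A = 58.17 kN·m and M_B = 108.5 kN·m (hogging).

M_A = 58.17 kN·m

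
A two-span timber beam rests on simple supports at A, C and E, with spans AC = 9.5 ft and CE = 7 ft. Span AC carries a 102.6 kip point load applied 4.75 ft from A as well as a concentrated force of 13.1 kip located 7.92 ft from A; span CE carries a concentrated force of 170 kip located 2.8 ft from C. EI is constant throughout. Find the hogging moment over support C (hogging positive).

M_C = 211.3 kip·ft

Take M_C as the redundant. Released structure: two simple spans AC and CE with a hinge at C.
End slopes at the hinge C, treating each span as simply supported:
  span AC: point load 102.6 at a = 4.75: Pab(L + a)/(6LEI) = 578.7/EI
  span AC: point load 13.1 at a = 7.92: Pab(L + a)/(6LEI) = 50.1/EI
  span CE: point load 170 at a = 2.8: Pab(L + b)/(6LEI) = 533.1/EI
  relative rotation θ_0 = (628.8 + 533.1)/EI = 1162/EI
A unit hogging moment at C produces rotation L₁/(3EI) + L₂/(3EI) = 5.5/EI.
Slope continuity at C: θ_0 = M_C·5.5/EI, so M_C = 1162/5.5 = 211.3 kip·ft (hogging).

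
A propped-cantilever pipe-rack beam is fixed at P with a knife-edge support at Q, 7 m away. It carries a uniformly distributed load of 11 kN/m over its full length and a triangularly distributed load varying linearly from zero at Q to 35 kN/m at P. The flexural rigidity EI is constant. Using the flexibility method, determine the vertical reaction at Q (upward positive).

R_Q = 53.38 kN

Choose R_Q as the redundant. The primary structure is the cantilever fixed at P.
Primary-structure tip deflection at Q by superposition:
  UDL 11: wL⁴/(8EI) = 3301/EI
  triangular load, peak 35 at the fixed end: w₀L⁴/(30EI) = 2801/EI
  δ_0 = 6103/EI
Tip deflection under a unit load at Q: L³/(3EI) = 114.3/EI.
Compatibility at Q: δ_0 − R_Q·δ_{QQ} = 0, so R_Q = 6103/114.3 = 53.38 kN.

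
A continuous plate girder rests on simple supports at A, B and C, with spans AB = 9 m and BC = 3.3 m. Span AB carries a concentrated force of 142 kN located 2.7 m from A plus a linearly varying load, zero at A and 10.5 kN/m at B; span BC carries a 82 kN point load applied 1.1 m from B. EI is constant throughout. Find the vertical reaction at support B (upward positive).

Release continuity at B by inserting a hinge; the redundant is the internal moment M_B. The primary structure is two simply-supported spans AB and BC.
End slopes at the hinge B, treating each span as simply supported:
  span AB: point load 142 at a = 2.7: Pab(L + a)/(6LEI) = 523.3/EI
  span AB: triangular load, peak 10.5: w₀L³/(45EI) = 170.1/EI
  span BC: point load 82 at a = 1.1: Pab(L + b)/(6LEI) = 55.12/EI
  relative rotation θ_0 = (693.4 + 55.12)/EI = 748.6/EI
A unit hogging moment at B produces rotation L₁/(3EI) + L₂/(3EI) = 4.1/EI.
Compatibility: M_B·(L₁+L₂)/(3EI) = θ_0, giving M_B = 182.6 kN·m (hogging).
Span AB, ΣM about A with M_B applied at B: R_B^{AB}·9 = 666.9 + 182.6, so R_B^{AB} = 94.39 kN and R_A = 189.2 − 94.39 = 94.86 kN.
Span BC, ΣM about C: R_B^{BC}·3.3 = 180.4 + 182.6, so R_B^{BC} = 110 kN and R_C = 82 − 110 = -27.99 kN.
R_B = 94.39 + 110 = 204.4 kN.

R_B = 204.4 kN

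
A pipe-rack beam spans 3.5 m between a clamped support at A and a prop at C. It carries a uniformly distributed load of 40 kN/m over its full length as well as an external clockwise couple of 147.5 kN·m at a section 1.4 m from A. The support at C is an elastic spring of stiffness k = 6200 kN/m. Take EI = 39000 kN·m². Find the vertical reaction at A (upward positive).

R_A = 75.45 kN

Choose R_C as the redundant. The primary structure is the cantilever fixed at A.
Primary-structure tip deflection at C by superposition:
  UDL 40: wL⁴/(8EI) = 750.3/EI
  clockwise couple 147.5 at a = 1.4: M₀a(2L − a)/(2EI) = 578.2/EI
  δ_0 = 1329/EI
Flexibility coefficient — unit upward force at C: δ_{CC} = L³/(3EI) = 14.29/EI.
With EI = 39000 kN·m²: δ_0 = 0.034064 m and δ_{CC} = 0.000366 m/kN.
Compatibility — the spring shortens by R_C/k under the reaction it provides: δ_0 − R_C·δ_{CC} = R_C/k. With 1/k = 0.000161 m/kN, R_C = δ_0 / (δ_{CC} + 1/k) = 0.034064 / (0.000366 + 0.000161) = 64.55 kN.
Vertical equilibrium: R_A = ΣP − R_C = 140 − 64.55 = 75.45 kN.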